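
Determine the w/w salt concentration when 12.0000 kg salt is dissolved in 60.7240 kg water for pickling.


Formula: Conc = salt / (water + salt) * 100
Substituting: Conc = 12.0000 / (60.7240 + 12.0000) * 100
Result: 16.5007 %


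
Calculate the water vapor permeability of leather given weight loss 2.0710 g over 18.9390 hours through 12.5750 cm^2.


Formula: WVP = loss / (area * time)
Substituting: WVP = 2.0710 / (12.5750 * 18.9390)
Result: 0.00869591 g/(cm^2*hr)


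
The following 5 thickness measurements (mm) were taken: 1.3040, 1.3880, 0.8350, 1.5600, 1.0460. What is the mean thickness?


Formula: Average = sum / n
Substituting: Average = 6.1330 / 5
Result: 1.2266 mm


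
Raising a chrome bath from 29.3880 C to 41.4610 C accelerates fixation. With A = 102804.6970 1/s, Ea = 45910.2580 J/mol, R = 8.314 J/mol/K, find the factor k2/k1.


T1 = 29.3880 + 273.15 = 302.5380 K; T2 = 41.4610 + 273.15 = 314.6110 K
k1 = A * exp(-Ea/(R*T1)) = 102804.6970 * exp(-45910.2580/(8.314*302.5380)) = 0.00121647 1/s
k2 = A * exp(-Ea/(R*T2)) = 102804.6970 * exp(-45910.2580/(8.314*314.6110)) = 0.0024507 1/s
k2/k1 = 0.0024507 / 0.00121647 = 2.0146


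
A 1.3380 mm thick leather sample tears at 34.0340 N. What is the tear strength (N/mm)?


Formula: Tear strength = force / thickness
Substituting: Tear strength = 34.0340 / 1.3380
Result: 25.4365 N/mm


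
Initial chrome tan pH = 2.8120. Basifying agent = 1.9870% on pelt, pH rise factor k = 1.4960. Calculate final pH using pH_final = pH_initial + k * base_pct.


Formula: pH_final = pH_initial + k * base_pct
Substituting: pH_final = 2.8120 + 1.4960 * 1.9870
Result: 5.7846


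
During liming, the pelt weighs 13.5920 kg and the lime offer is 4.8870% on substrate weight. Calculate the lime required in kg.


Formula: Lime = substrate * pct / 100
Substituting: Lime = 13.5920 * 4.8870 / 100
Result: 0.6642 kg


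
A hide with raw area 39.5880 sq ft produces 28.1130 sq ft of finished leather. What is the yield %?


Formula: Yield = finished / raw * 100
Substituting: Yield = 28.1130 / 39.5880 * 100
Result: 71.0139 %


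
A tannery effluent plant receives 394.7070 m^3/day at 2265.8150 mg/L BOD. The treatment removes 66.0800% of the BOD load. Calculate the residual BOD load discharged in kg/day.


Load_in = volume * conc / 1000 = 394.7070 * 2265.8150 / 1000 = 894.3330 kg/day
Removed = Load_in * eff / 100 = 894.3330 * 66.0800 / 100 = 590.9753 kg/day
Load_out = Load_in - Removed = 894.3330 - 590.9753 = 303.3578 kg/day


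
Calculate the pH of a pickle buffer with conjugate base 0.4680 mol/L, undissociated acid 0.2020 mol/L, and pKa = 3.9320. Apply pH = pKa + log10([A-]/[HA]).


ratio = [A-] / [HA] = 0.4680 / 0.2020 = 2.3168
log10(ratio) = 0.3649
pH = pKa + log10(ratio) = 3.9320 + 0.3649 = 4.2969


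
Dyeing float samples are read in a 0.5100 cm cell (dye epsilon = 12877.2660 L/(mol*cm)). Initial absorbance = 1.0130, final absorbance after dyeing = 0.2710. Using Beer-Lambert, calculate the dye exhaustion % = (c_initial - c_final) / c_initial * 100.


c_initial = A_i / (epsilon * l) = 1.0130 / (12877.2660 * 0.5100) = 1.5425e-04 mol/L
c_final = A_f / (epsilon * l) = 0.2710 / (12877.2660 * 0.5100) = 4.1264e-05 mol/L
Exhaustion = (c_initial - c_final) / c_initial * 100 = (1.5425e-04 - 4.1264e-05) / 1.5425e-04 * 100 = 73.2478 %


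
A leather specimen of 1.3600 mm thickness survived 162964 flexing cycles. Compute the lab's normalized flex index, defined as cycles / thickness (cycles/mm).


Formula: Index = cycles / thickness
Substituting: Index = 162964 / 1.3600
Result: 119826.4706 cycles/mm


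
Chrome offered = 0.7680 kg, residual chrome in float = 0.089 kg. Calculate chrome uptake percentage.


Formula: Uptake = (offered - residual) / offered * 100
Substituting: Uptake = (0.7680 - 0.089) / 0.7680 * 100
Result: 88.4115 %


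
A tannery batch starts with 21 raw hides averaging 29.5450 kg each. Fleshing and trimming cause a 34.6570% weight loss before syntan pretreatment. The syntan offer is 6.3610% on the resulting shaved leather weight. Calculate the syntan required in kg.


Total_raw = N * avg_wt = 21 * 29.5450 = 620.4450 kg
Substrate = Total_raw * (1 - loss/100) = 620.4450 * (1 - 34.6570/100) = 405.4174 kg
Syntan = Substrate * pct / 100 = 405.4174 * 6.3610 / 100 = 25.7886 kg


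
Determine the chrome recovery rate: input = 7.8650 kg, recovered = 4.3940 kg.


Formula: Recovery = recovered / input * 100
Substituting: Recovery = 4.3940 / 7.8650 * 100
Result: 55.8678 %


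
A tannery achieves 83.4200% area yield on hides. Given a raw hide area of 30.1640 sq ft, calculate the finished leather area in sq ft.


Formula: finished = raw * yield / 100
Substituting: finished = 30.1640 * 83.4200 / 100
Result: 25.1628 sq ft


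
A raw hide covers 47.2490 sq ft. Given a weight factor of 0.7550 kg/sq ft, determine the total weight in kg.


Formula: Weight = area * weight_per_sqft
Substituting: Weight = 47.2490 * 0.7550
Result: 35.6730 kg


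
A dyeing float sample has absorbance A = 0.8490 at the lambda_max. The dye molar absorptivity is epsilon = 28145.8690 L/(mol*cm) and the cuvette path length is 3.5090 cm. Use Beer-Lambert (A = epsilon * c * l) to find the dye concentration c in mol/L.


Formula: c = A / (epsilon * l)
Substituting: c = 0.8490 / (28145.8690 * 3.5090)
Result: 8.5963e-06 mol/L


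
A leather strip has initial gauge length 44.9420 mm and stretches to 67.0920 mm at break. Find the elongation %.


Formula: Elongation = (Lf - L0) / L0 * 100
Substituting: Elongation = (67.0920 - 44.9420) / 44.9420 * 100
Result: 49.2857 %


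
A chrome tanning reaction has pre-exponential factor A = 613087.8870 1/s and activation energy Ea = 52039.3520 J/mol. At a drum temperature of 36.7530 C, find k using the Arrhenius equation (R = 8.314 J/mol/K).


T_K = T_C + 273.15 = 36.7530 + 273.15 = 309.9030 K
exponent = -Ea / (R * T_K) = -52039.3520 / (8.314 * 309.9030) = -20.1974
k = A * exp(exponent) = 613087.8870 * exp(-20.1974) = 0.00103727 1/s


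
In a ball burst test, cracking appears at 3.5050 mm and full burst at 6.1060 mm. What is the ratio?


Formula: Ratio = crack / burst
Substituting: Ratio = 3.5050 / 6.1060
Result: 0.5740


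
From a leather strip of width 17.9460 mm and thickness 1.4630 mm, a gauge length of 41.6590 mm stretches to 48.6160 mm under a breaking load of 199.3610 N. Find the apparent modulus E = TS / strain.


TS = F / (w * t) = 199.3610 / (17.9460 * 1.4630) = 7.5933 N/mm^2
strain = (Lf - L0) / L0 = (48.6160 - 41.6590) / 41.6590 = 0.1670
E = TS / strain = 7.5933 / 0.1670 = 45.4690 N/mm^2


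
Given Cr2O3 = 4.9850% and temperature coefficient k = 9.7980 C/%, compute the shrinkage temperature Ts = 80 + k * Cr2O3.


Formula: Ts = 80 + k * Cr2O3
Substituting: Ts = 80 + 9.7980 * 4.9850
Result: 128.8430 C


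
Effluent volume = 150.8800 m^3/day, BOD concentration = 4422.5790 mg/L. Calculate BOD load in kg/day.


Formula: BOD_load = volume * conc / 1000
Substituting: BOD_load = 150.8800 * 4422.5790 / 1000
Result: 667.2787 kg/day


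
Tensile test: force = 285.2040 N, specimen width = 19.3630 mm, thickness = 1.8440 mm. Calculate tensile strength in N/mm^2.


Formula: TS = force / (width * thickness)
Substituting: TS = 285.2040 / (19.3630 * 1.8440)
Result: 7.9877 N/mm^2


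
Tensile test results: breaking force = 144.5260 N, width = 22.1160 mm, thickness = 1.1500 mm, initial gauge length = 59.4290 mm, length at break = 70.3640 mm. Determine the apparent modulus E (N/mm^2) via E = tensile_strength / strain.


TS = F / (w * t) = 144.5260 / (22.1160 * 1.1500) = 5.6825 N/mm^2
strain = (Lf - L0) / L0 = (70.3640 - 59.4290) / 59.4290 = 0.1840
E = TS / strain = 5.6825 / 0.1840 = 30.8831 N/mm^2


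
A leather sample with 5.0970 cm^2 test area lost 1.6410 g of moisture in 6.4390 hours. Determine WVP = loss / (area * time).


Formula: WVP = loss / (area * time)
Substituting: WVP = 1.6410 / (5.0970 * 6.4390)
Result: 0.0500006 g/(cm^2*hr)


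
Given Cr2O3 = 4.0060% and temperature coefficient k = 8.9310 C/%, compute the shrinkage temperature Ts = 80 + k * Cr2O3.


Formula: Ts = 80 + k * Cr2O3
Substituting: Ts = 80 + 8.9310 * 4.0060
Result: 115.7776 C


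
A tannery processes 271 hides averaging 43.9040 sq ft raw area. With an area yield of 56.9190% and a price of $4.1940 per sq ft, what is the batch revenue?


Raw_total = N * avg_area = 271 * 43.9040 = 11897.9840 sq ft
Finished = Raw_total * yield / 100 = 11897.9840 * 56.9190 / 100 = 6772.2135 sq ft
Value = Finished * price = 6772.2135 * 4.1940 = 28402.6635 $


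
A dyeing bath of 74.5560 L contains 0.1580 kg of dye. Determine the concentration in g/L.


Formula: Conc = dye_mass(kg) / volume(L) * 1000
Substituting: Conc = 0.1580 / 74.5560 * 1000
Result: 2.1192 g/L


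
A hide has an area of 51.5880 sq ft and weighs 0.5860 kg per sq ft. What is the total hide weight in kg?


Formula: Weight = area * weight_per_sqft
Substituting: Weight = 51.5880 * 0.5860
Result: 30.2306 kg


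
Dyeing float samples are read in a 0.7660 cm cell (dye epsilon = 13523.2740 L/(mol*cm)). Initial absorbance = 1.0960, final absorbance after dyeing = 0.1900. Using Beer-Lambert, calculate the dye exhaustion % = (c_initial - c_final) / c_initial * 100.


c_initial = A_i / (epsilon * l) = 1.0960 / (13523.2740 * 0.7660) = 1.0580e-04 mol/L
c_final = A_f / (epsilon * l) = 0.1900 / (13523.2740 * 0.7660) = 1.8342e-05 mol/L
Exhaustion = (c_initial - c_final) / c_initial * 100 = (1.0580e-04 - 1.8342e-05) / 1.0580e-04 * 100 = 82.6642 %


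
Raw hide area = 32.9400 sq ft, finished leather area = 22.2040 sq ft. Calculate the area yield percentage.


Formula: Yield = finished / raw * 100
Substituting: Yield = 22.2040 / 32.9400 * 100
Result: 67.4074 %


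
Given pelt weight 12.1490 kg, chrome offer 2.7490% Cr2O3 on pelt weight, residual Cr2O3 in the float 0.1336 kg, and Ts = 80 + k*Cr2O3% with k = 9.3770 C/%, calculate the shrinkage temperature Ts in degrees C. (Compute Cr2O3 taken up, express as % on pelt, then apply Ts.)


Offered = pelt * offer_pct / 100 = 12.1490 * 2.7490 / 100 = 0.3340 kg
Uptake = offered - residual = 0.3340 - 0.1336 = 0.2004 kg
Cr2O3% on pelt = uptake / pelt * 100 = 0.2004 / 12.1490 * 100 = 1.6493 %
Ts = 80 + k * Cr2O3% = 80 + 9.3770 * 1.6493 = 95.4657 C


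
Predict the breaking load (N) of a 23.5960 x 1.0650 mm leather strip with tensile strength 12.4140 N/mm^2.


Formula: F = TS * w * t
Substituting: F = 12.4140 * 23.5960 * 1.0650
Result: 311.9606 N


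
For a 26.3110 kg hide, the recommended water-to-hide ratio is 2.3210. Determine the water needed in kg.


Formula: Water = hide_weight * ratio
Substituting: Water = 26.3110 * 2.3210
Result: 61.0678 kg


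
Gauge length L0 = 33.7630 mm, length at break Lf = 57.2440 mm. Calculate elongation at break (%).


Formula: Elongation = (Lf - L0) / L0 * 100
Substituting: Elongation = (57.2440 - 33.7630) / 33.7630 * 100
Result: 69.5465 %


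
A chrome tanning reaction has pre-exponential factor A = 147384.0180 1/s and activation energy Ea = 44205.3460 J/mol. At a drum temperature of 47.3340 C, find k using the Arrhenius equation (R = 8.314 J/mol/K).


T_K = T_C + 273.15 = 47.3340 + 273.15 = 320.4840 K
exponent = -Ea / (R * T_K) = -44205.3460 / (8.314 * 320.4840) = -16.5905
k = A * exp(exponent) = 147384.0180 * exp(-16.5905) = 0.00918978 1/s


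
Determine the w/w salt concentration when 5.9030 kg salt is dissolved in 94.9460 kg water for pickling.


Formula: Conc = salt / (water + salt) * 100
Substituting: Conc = 5.9030 / (94.9460 + 5.9030) * 100
Result: 5.8533 %


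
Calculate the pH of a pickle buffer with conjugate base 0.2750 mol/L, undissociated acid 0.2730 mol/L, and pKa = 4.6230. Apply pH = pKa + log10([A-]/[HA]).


ratio = [A-] / [HA] = 0.2750 / 0.2730 = 1.0073
log10(ratio) = 0.00317005
pH = pKa + log10(ratio) = 4.6230 + 0.00317005 = 4.6262


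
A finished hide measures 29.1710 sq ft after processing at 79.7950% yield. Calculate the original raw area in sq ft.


Formula: raw = finished * 100 / yield
Substituting: raw = 29.1710 * 100 / 79.7950
Result: 36.5574 sq ft


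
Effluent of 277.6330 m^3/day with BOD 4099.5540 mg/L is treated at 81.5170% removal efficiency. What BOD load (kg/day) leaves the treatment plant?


Load_in = volume * conc / 1000 = 277.6330 * 4099.5540 / 1000 = 1138.1715 kg/day
Removed = Load_in * eff / 100 = 1138.1715 * 81.5170 / 100 = 927.8032 kg/day
Load_out = Load_in - Removed = 1138.1715 - 927.8032 = 210.3682 kg/day


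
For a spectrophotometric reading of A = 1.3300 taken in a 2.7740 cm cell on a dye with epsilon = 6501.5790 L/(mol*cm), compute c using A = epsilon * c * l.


Formula: c = A / (epsilon * l)
Substituting: c = 1.3300 / (6501.5790 * 2.7740)
Result: 7.3744e-05 mol/L


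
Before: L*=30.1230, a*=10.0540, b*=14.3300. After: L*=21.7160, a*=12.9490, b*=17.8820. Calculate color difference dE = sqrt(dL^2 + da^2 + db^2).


dL = -8.4070, da = 2.8950, db = 3.5520
dE = sqrt((-8.4070)^2 + 2.8950^2 + 3.5520^2) = 9.5747


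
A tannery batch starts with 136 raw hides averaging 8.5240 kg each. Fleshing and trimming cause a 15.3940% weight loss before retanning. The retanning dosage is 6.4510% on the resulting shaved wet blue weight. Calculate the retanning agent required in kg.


Total_raw = N * avg_wt = 136 * 8.5240 = 1159.2640 kg
Substrate = Total_raw * (1 - loss/100) = 1159.2640 * (1 - 15.3940/100) = 980.8069 kg
Retan = Substrate * pct / 100 = 980.8069 * 6.4510 / 100 = 63.2719 kg


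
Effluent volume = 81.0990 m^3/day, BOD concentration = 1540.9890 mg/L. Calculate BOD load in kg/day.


Formula: BOD_load = volume * conc / 1000
Substituting: BOD_load = 81.0990 * 1540.9890 / 1000
Result: 124.9727 kg/day


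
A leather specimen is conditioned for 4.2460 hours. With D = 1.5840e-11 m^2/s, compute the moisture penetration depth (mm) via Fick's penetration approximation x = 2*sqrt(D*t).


t = 4.2460 hr * 3600 = 15285.6000 s
D * t = 1.5840e-11 * 15285.6000 = 2.4212e-07
x = 2 * sqrt(D*t) = 2 * sqrt(2.4212e-07) = 9.8412e-04 m = 0.9841 mm


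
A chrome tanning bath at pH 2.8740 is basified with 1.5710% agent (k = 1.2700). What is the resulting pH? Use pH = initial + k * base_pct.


Formula: pH_final = pH_initial + k * base_pct
Substituting: pH_final = 2.8740 + 1.2700 * 1.5710
Result: 4.8692


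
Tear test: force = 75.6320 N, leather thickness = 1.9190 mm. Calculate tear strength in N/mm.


Formula: Tear strength = force / thickness
Substituting: Tear strength = 75.6320 / 1.9190
Result: 39.4122 N/mm


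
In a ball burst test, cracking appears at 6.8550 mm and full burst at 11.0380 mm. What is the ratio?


Formula: Ratio = crack / burst
Substituting: Ratio = 6.8550 / 11.0380
Result: 0.6210


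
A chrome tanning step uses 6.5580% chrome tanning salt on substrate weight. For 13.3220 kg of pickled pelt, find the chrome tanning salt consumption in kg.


Formula: Chrome = substrate * pct / 100
Substituting: Chrome = 13.3220 * 6.5580 / 100
Result: 0.8737 kg


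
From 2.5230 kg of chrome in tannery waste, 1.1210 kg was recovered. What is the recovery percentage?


Formula: Recovery = recovered / input * 100
Substituting: Recovery = 1.1210 / 2.5230 * 100
Result: 44.4312 %


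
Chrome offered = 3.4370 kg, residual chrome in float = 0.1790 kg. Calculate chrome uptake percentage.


Formula: Uptake = (offered - residual) / offered * 100
Substituting: Uptake = (3.4370 - 0.1790) / 3.4370 * 100
Result: 94.7920 %


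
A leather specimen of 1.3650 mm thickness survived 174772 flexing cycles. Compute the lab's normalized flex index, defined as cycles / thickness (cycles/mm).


Formula: Index = cycles / thickness
Substituting: Index = 174772 / 1.3650
Result: 128038.0952 cycles/mm


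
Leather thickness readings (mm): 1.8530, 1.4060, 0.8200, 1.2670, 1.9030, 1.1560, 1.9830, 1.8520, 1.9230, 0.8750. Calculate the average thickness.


Formula: Average = sum / n
Substituting: Average = 15.0380 / 10
Result: 1.5038 mm


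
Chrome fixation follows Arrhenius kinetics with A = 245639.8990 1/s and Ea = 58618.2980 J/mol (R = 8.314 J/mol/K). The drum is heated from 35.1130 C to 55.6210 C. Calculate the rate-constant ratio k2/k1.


T1 = 35.1130 + 273.15 = 308.2630 K; T2 = 55.6210 + 273.15 = 328.7710 K
k1 = A * exp(-Ea/(R*T1)) = 245639.8990 * exp(-58618.2980/(8.314*308.2630)) = 2.8653e-05 1/s
k2 = A * exp(-Ea/(R*T2)) = 245639.8990 * exp(-58618.2980/(8.314*328.7710)) = 1.1934e-04 1/s
k2/k1 = 1.1934e-04 / 2.8653e-05 = 4.1649


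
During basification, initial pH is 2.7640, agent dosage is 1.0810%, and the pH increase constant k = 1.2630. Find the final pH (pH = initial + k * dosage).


Formula: pH_final = pH_initial + k * base_pct
Substituting: pH_final = 2.7640 + 1.2630 * 1.0810
Result: 4.1293


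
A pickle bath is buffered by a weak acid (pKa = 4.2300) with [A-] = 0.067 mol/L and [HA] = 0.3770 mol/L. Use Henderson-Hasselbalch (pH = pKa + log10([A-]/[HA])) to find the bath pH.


ratio = [A-] / [HA] = 0.067 / 0.3770 = 0.1777
log10(ratio) = -0.7503
pH = pKa + log10(ratio) = 4.2300 - 0.7503 = 3.4797


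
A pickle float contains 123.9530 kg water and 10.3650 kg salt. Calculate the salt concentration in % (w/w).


Formula: Conc = salt / (water + salt) * 100
Substituting: Conc = 10.3650 / (123.9530 + 10.3650) * 100
Result: 7.7168 %


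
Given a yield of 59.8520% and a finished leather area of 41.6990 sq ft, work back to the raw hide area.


Formula: raw = finished * 100 / yield
Substituting: raw = 41.6990 * 100 / 59.8520
Result: 69.6702 sq ft


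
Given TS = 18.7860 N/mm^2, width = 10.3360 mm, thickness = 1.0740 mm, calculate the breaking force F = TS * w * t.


Formula: F = TS * w * t
Substituting: F = 18.7860 * 10.3360 * 1.0740
Result: 208.5408 N


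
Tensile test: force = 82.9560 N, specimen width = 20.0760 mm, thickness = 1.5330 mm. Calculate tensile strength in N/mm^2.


Formula: TS = force / (width * thickness)
Substituting: TS = 82.9560 / (20.0760 * 1.5330)
Result: 2.6954 N/mm^2


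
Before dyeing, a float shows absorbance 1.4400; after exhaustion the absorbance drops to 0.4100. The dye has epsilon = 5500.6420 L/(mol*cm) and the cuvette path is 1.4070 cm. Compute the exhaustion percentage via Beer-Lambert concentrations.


c_initial = A_i / (epsilon * l) = 1.4400 / (5500.6420 * 1.4070) = 1.8606e-04 mol/L
c_final = A_f / (epsilon * l) = 0.4100 / (5500.6420 * 1.4070) = 5.2976e-05 mol/L
Exhaustion = (c_initial - c_final) / c_initial * 100 = (1.8606e-04 - 5.2976e-05) / 1.8606e-04 * 100 = 71.5278 %


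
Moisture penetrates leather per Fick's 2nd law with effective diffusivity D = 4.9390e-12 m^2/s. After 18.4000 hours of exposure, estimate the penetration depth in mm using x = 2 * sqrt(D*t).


t = 18.4000 hr * 3600 = 66240.0000 s
D * t = 4.9390e-12 * 66240.0000 = 3.2716e-07
x = 2 * sqrt(D*t) = 2 * sqrt(3.2716e-07) = 0.00114396 m = 1.1440 mm


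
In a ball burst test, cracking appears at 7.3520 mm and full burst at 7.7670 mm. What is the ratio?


Formula: Ratio = crack / burst
Substituting: Ratio = 7.3520 / 7.7670
Result: 0.9466


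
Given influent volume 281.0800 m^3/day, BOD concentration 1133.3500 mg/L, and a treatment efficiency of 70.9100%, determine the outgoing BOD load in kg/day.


Load_in = volume * conc / 1000 = 281.0800 * 1133.3500 / 1000 = 318.5620 kg/day
Removed = Load_in * eff / 100 = 318.5620 * 70.9100 / 100 = 225.8923 kg/day
Load_out = Load_in - Removed = 318.5620 - 225.8923 = 92.6697 kg/day


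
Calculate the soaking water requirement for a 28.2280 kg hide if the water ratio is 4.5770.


Formula: Water = hide_weight * ratio
Substituting: Water = 28.2280 * 4.5770
Result: 129.1996 kg


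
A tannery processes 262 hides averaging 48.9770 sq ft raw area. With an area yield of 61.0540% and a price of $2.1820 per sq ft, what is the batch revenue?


Raw_total = N * avg_area = 262 * 48.9770 = 12831.9740 sq ft
Finished = Raw_total * yield / 100 = 12831.9740 * 61.0540 / 100 = 7834.4334 sq ft
Value = Finished * price = 7834.4334 * 2.1820 = 17094.7337 $


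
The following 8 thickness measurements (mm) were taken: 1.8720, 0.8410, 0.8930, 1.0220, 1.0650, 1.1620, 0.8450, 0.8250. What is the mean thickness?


Formula: Average = sum / n
Substituting: Average = 8.5250 / 8
Result: 1.0656 mm


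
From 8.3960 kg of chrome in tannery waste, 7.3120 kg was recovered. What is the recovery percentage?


Formula: Recovery = recovered / input * 100
Substituting: Recovery = 7.3120 / 8.3960 * 100
Result: 87.0891 %


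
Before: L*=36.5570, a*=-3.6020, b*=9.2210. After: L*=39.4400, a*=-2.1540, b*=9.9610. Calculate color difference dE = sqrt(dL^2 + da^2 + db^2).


dL = 2.8830, da = 1.4480, db = 0.7400
dE = sqrt(2.8830^2 + 1.4480^2 + 0.7400^2) = 3.3100


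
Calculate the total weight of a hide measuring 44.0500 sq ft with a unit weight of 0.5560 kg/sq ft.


Formula: Weight = area * weight_per_sqft
Substituting: Weight = 44.0500 * 0.5560
Result: 24.4918 kg


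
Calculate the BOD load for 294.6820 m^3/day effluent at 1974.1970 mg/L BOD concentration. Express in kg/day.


Formula: BOD_load = volume * conc / 1000
Substituting: BOD_load = 294.6820 * 1974.1970 / 1000
Result: 581.7603 kg/day


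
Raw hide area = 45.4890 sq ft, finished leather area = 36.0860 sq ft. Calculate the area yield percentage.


Formula: Yield = finished / raw * 100
Substituting: Yield = 36.0860 / 45.4890 * 100
Result: 79.3291 %


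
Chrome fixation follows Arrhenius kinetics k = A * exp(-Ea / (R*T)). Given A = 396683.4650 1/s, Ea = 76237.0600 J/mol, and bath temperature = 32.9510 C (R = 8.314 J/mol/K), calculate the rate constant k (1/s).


T_K = T_C + 273.15 = 32.9510 + 273.15 = 306.1010 K
exponent = -Ea / (R * T_K) = -76237.0600 / (8.314 * 306.1010) = -29.9565
k = A * exp(exponent) = 396683.4650 * exp(-29.9565) = 3.8770e-08 1/s


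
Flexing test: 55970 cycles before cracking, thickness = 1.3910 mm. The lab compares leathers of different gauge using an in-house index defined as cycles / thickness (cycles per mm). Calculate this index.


Formula: Index = cycles / thickness
Substituting: Index = 55970 / 1.3910
Result: 40237.2394 cycles/mm


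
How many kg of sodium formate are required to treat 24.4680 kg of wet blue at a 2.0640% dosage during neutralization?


Formula: Neutralizer = substrate * pct / 100
Substituting: Neutralizer = 24.4680 * 2.0640 / 100
Result: 0.5050 kg


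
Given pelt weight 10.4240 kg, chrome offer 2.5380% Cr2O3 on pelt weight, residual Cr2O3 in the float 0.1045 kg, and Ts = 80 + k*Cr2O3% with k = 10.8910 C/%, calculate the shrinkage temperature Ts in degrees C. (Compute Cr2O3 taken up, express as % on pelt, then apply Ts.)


Offered = pelt * offer_pct / 100 = 10.4240 * 2.5380 / 100 = 0.2646 kg
Uptake = offered - residual = 0.2646 - 0.1045 = 0.1601 kg
Cr2O3% on pelt = uptake / pelt * 100 = 0.1601 / 10.4240 * 100 = 1.5355 %
Ts = 80 + k * Cr2O3% = 80 + 10.8910 * 1.5355 = 96.7232 C


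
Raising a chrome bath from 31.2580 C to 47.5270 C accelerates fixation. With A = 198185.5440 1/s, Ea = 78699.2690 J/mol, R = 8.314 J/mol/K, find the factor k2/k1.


T1 = 31.2580 + 273.15 = 304.4080 K; T2 = 47.5270 + 273.15 = 320.6770 K
k1 = A * exp(-Ea/(R*T1)) = 198185.5440 * exp(-78699.2690/(8.314*304.4080)) = 6.1979e-09 1/s
k2 = A * exp(-Ea/(R*T2)) = 198185.5440 * exp(-78699.2690/(8.314*320.6770)) = 3.0019e-08 1/s
k2/k1 = 3.0019e-08 / 6.1979e-09 = 4.8433


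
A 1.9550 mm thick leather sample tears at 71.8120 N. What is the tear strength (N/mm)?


Formula: Tear strength = force / thickness
Substituting: Tear strength = 71.8120 / 1.9550
Result: 36.7325 N/mm


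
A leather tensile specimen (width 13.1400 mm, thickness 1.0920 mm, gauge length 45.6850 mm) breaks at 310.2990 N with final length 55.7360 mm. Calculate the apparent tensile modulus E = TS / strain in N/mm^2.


TS = F / (w * t) = 310.2990 / (13.1400 * 1.0920) = 21.6253 N/mm^2
strain = (Lf - L0) / L0 = (55.7360 - 45.6850) / 45.6850 = 0.2200
E = TS / strain = 21.6253 / 0.2200 = 98.2939 N/mm^2


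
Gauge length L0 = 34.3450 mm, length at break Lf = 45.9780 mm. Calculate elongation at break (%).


Formula: Elongation = (Lf - L0) / L0 * 100
Substituting: Elongation = (45.9780 - 34.3450) / 34.3450 * 100
Result: 33.8710 %


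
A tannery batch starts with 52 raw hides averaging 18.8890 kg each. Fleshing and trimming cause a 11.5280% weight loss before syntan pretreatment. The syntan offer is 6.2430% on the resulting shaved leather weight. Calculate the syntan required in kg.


Total_raw = N * avg_wt = 52 * 18.8890 = 982.2280 kg
Substrate = Total_raw * (1 - loss/100) = 982.2280 * (1 - 11.5280/100) = 868.9968 kg
Syntan = Substrate * pct / 100 = 868.9968 * 6.2430 / 100 = 54.2515 kg


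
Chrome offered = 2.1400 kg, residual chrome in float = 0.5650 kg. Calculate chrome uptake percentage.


Formula: Uptake = (offered - residual) / offered * 100
Substituting: Uptake = (2.1400 - 0.5650) / 2.1400 * 100
Result: 73.5981 %


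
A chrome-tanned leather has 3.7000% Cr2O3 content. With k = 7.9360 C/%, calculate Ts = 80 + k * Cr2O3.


Formula: Ts = 80 + k * Cr2O3
Substituting: Ts = 80 + 7.9360 * 3.7000
Result: 109.3632 C


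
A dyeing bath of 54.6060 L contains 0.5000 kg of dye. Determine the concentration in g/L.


Formula: Conc = dye_mass(kg) / volume(L) * 1000
Substituting: Conc = 0.5000 / 54.6060 * 1000
Result: 9.1565 g/L


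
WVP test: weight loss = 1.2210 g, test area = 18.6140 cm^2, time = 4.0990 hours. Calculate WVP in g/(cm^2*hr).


Formula: WVP = loss / (area * time)
Substituting: WVP = 1.2210 / (18.6140 * 4.0990)
Result: 0.0160029 g/(cm^2*hr)


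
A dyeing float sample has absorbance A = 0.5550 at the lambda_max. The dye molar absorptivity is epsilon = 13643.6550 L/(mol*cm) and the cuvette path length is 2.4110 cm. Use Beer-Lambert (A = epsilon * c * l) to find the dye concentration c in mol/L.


Formula: c = A / (epsilon * l)
Substituting: c = 0.5550 / (13643.6550 * 2.4110)
Result: 1.6872e-05 mol/L


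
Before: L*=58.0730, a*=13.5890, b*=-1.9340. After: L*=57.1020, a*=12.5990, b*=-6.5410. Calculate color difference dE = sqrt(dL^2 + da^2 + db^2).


dL = -0.9710, da = -0.9900, db = -4.6070
dE = sqrt((-0.9710)^2 + (-0.9900)^2 + (-4.6070)^2) = 4.8112


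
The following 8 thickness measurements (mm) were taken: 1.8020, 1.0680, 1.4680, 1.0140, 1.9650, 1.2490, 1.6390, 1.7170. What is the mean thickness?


Formula: Average = sum / n
Substituting: Average = 11.9220 / 8
Result: 1.4903 mm


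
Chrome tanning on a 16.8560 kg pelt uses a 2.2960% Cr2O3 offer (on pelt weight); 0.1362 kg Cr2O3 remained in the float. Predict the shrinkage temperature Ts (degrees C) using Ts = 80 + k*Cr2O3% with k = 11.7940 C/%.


Offered = pelt * offer_pct / 100 = 16.8560 * 2.2960 / 100 = 0.3870 kg
Uptake = offered - residual = 0.3870 - 0.1362 = 0.2508 kg
Cr2O3% on pelt = uptake / pelt * 100 = 0.2508 / 16.8560 * 100 = 1.4880 %
Ts = 80 + k * Cr2O3% = 80 + 11.7940 * 1.4880 = 97.5492 C


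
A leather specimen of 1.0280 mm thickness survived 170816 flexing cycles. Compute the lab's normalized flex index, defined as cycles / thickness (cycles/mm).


Formula: Index = cycles / thickness
Substituting: Index = 170816 / 1.0280
Result: 166163.4241 cycles/mm


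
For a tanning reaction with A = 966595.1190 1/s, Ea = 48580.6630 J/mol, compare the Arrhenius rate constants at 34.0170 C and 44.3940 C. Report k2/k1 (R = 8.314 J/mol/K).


T1 = 34.0170 + 273.15 = 307.1670 K; T2 = 44.3940 + 273.15 = 317.5440 K
k1 = A * exp(-Ea/(R*T1)) = 966595.1190 * exp(-48580.6630/(8.314*307.1670)) = 0.00529253 1/s
k2 = A * exp(-Ea/(R*T2)) = 966595.1190 * exp(-48580.6630/(8.314*317.5440)) = 0.00985469 1/s
k2/k1 = 0.00985469 / 0.00529253 = 1.8620


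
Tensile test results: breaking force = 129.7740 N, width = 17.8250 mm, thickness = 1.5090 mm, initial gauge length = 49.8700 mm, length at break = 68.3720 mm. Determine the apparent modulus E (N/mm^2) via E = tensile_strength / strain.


TS = F / (w * t) = 129.7740 / (17.8250 * 1.5090) = 4.8247 N/mm^2
strain = (Lf - L0) / L0 = (68.3720 - 49.8700) / 49.8700 = 0.3710
E = TS / strain = 4.8247 / 0.3710 = 13.0044 N/mm^2


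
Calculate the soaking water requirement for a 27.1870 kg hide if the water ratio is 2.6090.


Formula: Water = hide_weight * ratio
Substituting: Water = 27.1870 * 2.6090
Result: 70.9309 kg


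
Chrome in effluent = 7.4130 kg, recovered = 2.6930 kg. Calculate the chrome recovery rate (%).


Formula: Recovery = recovered / input * 100
Substituting: Recovery = 2.6930 / 7.4130 * 100
Result: 36.3281 %


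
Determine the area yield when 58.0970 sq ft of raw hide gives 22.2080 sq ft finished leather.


Formula: Yield = finished / raw * 100
Substituting: Yield = 22.2080 / 58.0970 * 100
Result: 38.2257 %


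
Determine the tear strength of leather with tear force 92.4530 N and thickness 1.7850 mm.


Formula: Tear strength = force / thickness
Substituting: Tear strength = 92.4530 / 1.7850
Result: 51.7944 N/mm


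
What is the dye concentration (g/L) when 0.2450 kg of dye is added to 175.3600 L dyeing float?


Formula: Conc = dye_mass(kg) / volume(L) * 1000
Substituting: Conc = 0.2450 / 175.3600 * 1000
Result: 1.3971 g/L


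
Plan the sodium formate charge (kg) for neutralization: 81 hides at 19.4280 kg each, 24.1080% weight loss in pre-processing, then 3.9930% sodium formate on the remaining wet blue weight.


Total_raw = N * avg_wt = 81 * 19.4280 = 1573.6680 kg
Substrate = Total_raw * (1 - loss/100) = 1573.6680 * (1 - 24.1080/100) = 1194.2881 kg
Neutralizer = Substrate * pct / 100 = 1194.2881 * 3.9930 / 100 = 47.6879 kg


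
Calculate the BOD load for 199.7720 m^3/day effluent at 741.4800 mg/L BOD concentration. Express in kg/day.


Formula: BOD_load = volume * conc / 1000
Substituting: BOD_load = 199.7720 * 741.4800 / 1000
Result: 148.1269 kg/day


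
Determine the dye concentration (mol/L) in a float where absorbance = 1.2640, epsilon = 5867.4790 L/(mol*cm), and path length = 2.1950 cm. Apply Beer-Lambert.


Formula: c = A / (epsilon * l)
Substituting: c = 1.2640 / (5867.4790 * 2.1950)
Result: 9.8143e-05 mol/L


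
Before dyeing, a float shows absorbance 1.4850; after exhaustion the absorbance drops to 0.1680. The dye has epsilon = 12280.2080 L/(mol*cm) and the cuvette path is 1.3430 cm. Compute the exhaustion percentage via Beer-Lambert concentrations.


c_initial = A_i / (epsilon * l) = 1.4850 / (12280.2080 * 1.3430) = 9.0042e-05 mol/L
c_final = A_f / (epsilon * l) = 0.1680 / (12280.2080 * 1.3430) = 1.0187e-05 mol/L
Exhaustion = (c_initial - c_final) / c_initial * 100 = (9.0042e-05 - 1.0187e-05) / 9.0042e-05 * 100 = 88.6869 %


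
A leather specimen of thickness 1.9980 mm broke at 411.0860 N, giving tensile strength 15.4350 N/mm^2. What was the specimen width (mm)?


Formula: w = F / (TS * t)
Substituting: w = 411.0860 / (15.4350 * 1.9980)
Result: 13.3300 mm


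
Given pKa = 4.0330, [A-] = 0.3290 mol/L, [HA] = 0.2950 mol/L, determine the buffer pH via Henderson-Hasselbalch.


ratio = [A-] / [HA] = 0.3290 / 0.2950 = 1.1153
log10(ratio) = 0.0473739
pH = pKa + log10(ratio) = 4.0330 + 0.0473739 = 4.0804


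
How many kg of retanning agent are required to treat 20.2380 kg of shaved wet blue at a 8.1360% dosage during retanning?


Formula: Retan = substrate * pct / 100
Substituting: Retan = 20.2380 * 8.1360 / 100
Result: 1.6466 kg


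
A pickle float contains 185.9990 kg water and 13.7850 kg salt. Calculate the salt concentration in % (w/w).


Formula: Conc = salt / (water + salt) * 100
Substituting: Conc = 13.7850 / (185.9990 + 13.7850) * 100
Result: 6.9000 %


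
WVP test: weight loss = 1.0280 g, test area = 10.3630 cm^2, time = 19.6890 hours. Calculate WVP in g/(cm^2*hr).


Formula: WVP = loss / (area * time)
Substituting: WVP = 1.0280 / (10.3630 * 19.6890)
Result: 0.0050383 g/(cm^2*hr)


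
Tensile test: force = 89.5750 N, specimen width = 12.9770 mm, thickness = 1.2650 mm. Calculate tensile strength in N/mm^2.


Formula: TS = force / (width * thickness)
Substituting: TS = 89.5750 / (12.9770 * 1.2650)
Result: 5.4566 N/mm^2


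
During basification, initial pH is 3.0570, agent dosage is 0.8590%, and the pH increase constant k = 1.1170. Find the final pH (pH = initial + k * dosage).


Formula: pH_final = pH_initial + k * base_pct
Substituting: pH_final = 3.0570 + 1.1170 * 0.8590
Result: 4.0165


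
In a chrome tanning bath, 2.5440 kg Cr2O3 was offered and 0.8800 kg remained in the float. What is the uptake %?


Formula: Uptake = (offered - residual) / offered * 100
Substituting: Uptake = (2.5440 - 0.8800) / 2.5440 * 100
Result: 65.4088 %


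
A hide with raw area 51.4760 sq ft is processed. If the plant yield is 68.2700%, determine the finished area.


Formula: finished = raw * yield / 100
Substituting: finished = 51.4760 * 68.2700 / 100
Result: 35.1427 sq ft


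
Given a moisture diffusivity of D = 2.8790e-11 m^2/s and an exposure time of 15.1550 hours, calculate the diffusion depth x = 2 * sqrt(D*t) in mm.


t = 15.1550 hr * 3600 = 54558.0000 s
D * t = 2.8790e-11 * 54558.0000 = 1.5707e-06
x = 2 * sqrt(D*t) = 2 * sqrt(1.5707e-06) = 0.00250657 m = 2.5066 mm


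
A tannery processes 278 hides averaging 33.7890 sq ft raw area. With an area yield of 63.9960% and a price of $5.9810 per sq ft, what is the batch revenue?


Raw_total = N * avg_area = 278 * 33.7890 = 9393.3420 sq ft
Finished = Raw_total * yield / 100 = 9393.3420 * 63.9960 / 100 = 6011.3631 sq ft
Value = Finished * price = 6011.3631 * 5.9810 = 35953.9630 $


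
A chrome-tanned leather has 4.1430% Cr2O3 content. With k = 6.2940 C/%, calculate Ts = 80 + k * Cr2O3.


Formula: Ts = 80 + k * Cr2O3
Substituting: Ts = 80 + 6.2940 * 4.1430
Result: 106.0760 C


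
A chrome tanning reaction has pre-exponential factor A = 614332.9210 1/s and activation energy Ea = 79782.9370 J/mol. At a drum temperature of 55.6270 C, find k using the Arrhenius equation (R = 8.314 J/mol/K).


T_K = T_C + 273.15 = 55.6270 + 273.15 = 328.7770 K
exponent = -Ea / (R * T_K) = -79782.9370 / (8.314 * 328.7770) = -29.1876
k = A * exp(exponent) = 614332.9210 * exp(-29.1876) = 1.2953e-07 1/s


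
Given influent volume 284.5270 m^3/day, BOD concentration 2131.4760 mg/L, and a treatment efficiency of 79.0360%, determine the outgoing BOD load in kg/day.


Load_in = volume * conc / 1000 = 284.5270 * 2131.4760 / 1000 = 606.4625 kg/day
Removed = Load_in * eff / 100 = 606.4625 * 79.0360 / 100 = 479.3237 kg/day
Load_out = Load_in - Removed = 606.4625 - 479.3237 = 127.1388 kg/day


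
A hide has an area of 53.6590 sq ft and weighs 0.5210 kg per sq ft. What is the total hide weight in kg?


Formula: Weight = area * weight_per_sqft
Substituting: Weight = 53.6590 * 0.5210
Result: 27.9563 kg


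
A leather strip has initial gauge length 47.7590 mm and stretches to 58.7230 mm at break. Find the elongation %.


Formula: Elongation = (Lf - L0) / L0 * 100
Substituting: Elongation = (58.7230 - 47.7590) / 47.7590 * 100
Result: 22.9569 %


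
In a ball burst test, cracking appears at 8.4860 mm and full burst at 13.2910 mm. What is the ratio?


Formula: Ratio = crack / burst
Substituting: Ratio = 8.4860 / 13.2910
Result: 0.6385


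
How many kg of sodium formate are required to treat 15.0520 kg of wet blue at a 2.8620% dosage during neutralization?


Formula: Neutralizer = substrate * pct / 100
Substituting: Neutralizer = 15.0520 * 2.8620 / 100
Result: 0.4308 kg


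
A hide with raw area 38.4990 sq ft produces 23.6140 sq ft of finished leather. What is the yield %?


Formula: Yield = finished / raw * 100
Substituting: Yield = 23.6140 / 38.4990 * 100
Result: 61.3367 %


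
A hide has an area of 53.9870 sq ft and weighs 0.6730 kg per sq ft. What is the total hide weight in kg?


Formula: Weight = area * weight_per_sqft
Substituting: Weight = 53.9870 * 0.6730
Result: 36.3333 kg


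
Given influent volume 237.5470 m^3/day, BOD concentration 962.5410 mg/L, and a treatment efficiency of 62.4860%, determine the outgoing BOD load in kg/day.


Load_in = volume * conc / 1000 = 237.5470 * 962.5410 / 1000 = 228.6487 kg/day
Removed = Load_in * eff / 100 = 228.6487 * 62.4860 / 100 = 142.8734 kg/day
Load_out = Load_in - Removed = 228.6487 - 142.8734 = 85.7753 kg/day


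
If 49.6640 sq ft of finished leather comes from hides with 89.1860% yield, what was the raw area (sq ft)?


Formula: raw = finished * 100 / yield
Substituting: raw = 49.6640 * 100 / 89.1860
Result: 55.6859 sq ft


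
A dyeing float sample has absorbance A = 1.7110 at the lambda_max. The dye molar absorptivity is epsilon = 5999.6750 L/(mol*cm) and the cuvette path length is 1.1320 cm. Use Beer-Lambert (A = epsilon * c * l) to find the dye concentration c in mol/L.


Formula: c = A / (epsilon * l)
Substituting: c = 1.7110 / (5999.6750 * 1.1320)
Result: 2.5193e-04 mol/L


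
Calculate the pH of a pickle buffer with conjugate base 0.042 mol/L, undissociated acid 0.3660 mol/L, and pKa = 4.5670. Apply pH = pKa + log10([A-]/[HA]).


ratio = [A-] / [HA] = 0.042 / 0.3660 = 0.1148
log10(ratio) = -0.9402
pH = pKa + log10(ratio) = 4.5670 - 0.9402 = 3.6268


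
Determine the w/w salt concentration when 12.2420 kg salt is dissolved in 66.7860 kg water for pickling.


Formula: Conc = salt / (water + salt) * 100
Substituting: Conc = 12.2420 / (66.7860 + 12.2420) * 100
Result: 15.4907 %


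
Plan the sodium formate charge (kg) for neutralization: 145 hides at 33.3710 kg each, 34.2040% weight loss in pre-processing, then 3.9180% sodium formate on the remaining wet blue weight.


Total_raw = N * avg_wt = 145 * 33.3710 = 4838.7950 kg
Substrate = Total_raw * (1 - loss/100) = 4838.7950 * (1 - 34.2040/100) = 3183.7336 kg
Neutralizer = Substrate * pct / 100 = 3183.7336 * 3.9180 / 100 = 124.7387 kg


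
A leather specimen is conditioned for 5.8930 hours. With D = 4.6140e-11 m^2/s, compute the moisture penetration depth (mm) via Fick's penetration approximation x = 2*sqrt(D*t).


t = 5.8930 hr * 3600 = 21214.8000 s
D * t = 4.6140e-11 * 21214.8000 = 9.7885e-07
x = 2 * sqrt(D*t) = 2 * sqrt(9.7885e-07) = 0.00197874 m = 1.9787 mm


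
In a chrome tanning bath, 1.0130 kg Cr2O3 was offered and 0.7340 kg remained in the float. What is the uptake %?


Formula: Uptake = (offered - residual) / offered * 100
Substituting: Uptake = (1.0130 - 0.7340) / 1.0130 * 100
Result: 27.5420 %


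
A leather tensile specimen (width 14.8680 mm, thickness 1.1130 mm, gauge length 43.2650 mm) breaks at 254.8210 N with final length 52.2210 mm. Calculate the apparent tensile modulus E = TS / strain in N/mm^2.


TS = F / (w * t) = 254.8210 / (14.8680 * 1.1130) = 15.3988 N/mm^2
strain = (Lf - L0) / L0 = (52.2210 - 43.2650) / 43.2650 = 0.2070
E = TS / strain = 15.3988 / 0.2070 = 74.3892 N/mm^2


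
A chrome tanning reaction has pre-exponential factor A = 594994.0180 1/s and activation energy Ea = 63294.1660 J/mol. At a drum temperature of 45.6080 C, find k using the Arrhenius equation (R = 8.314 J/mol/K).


T_K = T_C + 273.15 = 45.6080 + 273.15 = 318.7580 K
exponent = -Ea / (R * T_K) = -63294.1660 / (8.314 * 318.7580) = -23.8832
k = A * exp(exponent) = 594994.0180 * exp(-23.8832) = 2.5245e-05 1/s


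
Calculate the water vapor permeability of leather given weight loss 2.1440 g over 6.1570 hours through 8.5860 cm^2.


Formula: WVP = loss / (area * time)
Substituting: WVP = 2.1440 / (8.5860 * 6.1570)
Result: 0.0405569 g/(cm^2*hr)


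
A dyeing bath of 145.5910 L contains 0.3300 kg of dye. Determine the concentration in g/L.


Formula: Conc = dye_mass(kg) / volume(L) * 1000
Substituting: Conc = 0.3300 / 145.5910 * 1000
Result: 2.2666 g/L


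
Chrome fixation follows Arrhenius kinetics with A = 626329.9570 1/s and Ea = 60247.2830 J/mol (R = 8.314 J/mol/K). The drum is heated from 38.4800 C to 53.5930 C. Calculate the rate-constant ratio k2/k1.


T1 = 38.4800 + 273.15 = 311.6300 K; T2 = 53.5930 + 273.15 = 326.7430 K
k1 = A * exp(-Ea/(R*T1)) = 626329.9570 * exp(-60247.2830/(8.314*311.6300)) = 4.9882e-05 1/s
k2 = A * exp(-Ea/(R*T2)) = 626329.9570 * exp(-60247.2830/(8.314*326.7430)) = 1.4623e-04 1/s
k2/k1 = 1.4623e-04 / 4.9882e-05 = 2.9316
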